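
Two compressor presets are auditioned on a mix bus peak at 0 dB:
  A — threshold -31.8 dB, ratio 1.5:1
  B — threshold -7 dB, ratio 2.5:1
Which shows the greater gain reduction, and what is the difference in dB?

A: GR = 31.8 − 31.8/1.5 = 10.6 dB.
B: GR = 7 − 7/2.5 = 4.2 dB.
Difference: 6.4 dB in favour of A.

A, by 6.4 dB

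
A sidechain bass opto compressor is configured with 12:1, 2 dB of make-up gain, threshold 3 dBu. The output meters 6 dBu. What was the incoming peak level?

15 dBu

Remove make-up: 6 − 2 = 4 dBu.
That's 1 dB above the 3 dBu threshold.
Undo the ratio: input overshoot = 1 × 12 = 12 dB, giving input = 15 dBu.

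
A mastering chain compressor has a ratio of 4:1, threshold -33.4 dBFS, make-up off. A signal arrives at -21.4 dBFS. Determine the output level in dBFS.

-30.4 dBFS

Overshoot: -21.4 − (-33.4) = 12 dB.
4:1 compression reduces that to 12/4 = 3 dB over.
So the level is -33.4 + 3 = -30.4 dBFS.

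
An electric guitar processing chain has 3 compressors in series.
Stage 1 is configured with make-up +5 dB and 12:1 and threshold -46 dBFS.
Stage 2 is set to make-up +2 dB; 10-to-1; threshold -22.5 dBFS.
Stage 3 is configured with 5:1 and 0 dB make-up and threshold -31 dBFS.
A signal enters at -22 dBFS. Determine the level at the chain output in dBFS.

-37 dBFS

Stage 1: 24 dB above -46 dBFS, reduced 12:1 to 2 dB above → -44 dBFS; +5 dB make-up → -39 dBFS.
Stage 2: -39 dBFS ≤ -22.5 dBFS, so stage 2 doesn't engage; make-up brings it to -37 dBFS.
Stage 3: -37 dBFS is at or below the -31 dBFS threshold — no compression; output -37 dBFS.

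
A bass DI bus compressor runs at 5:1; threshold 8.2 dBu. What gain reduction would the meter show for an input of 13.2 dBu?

4 dB

The signal is 5 dB above threshold.
A 5:1 ratio leaves 1 dB of that excess.
So the signal is attenuated by 5 − 1 = 4 dB.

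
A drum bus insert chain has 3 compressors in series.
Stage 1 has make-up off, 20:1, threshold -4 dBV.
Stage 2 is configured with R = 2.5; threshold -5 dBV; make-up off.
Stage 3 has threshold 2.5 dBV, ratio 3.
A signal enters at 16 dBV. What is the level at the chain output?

Stage 1: 16 dBV is 20 dB over -4 dBV; at 20:1 that becomes 1 dB over, giving -3 dBV.
Stage 2: -3 dBV is 2 dB over -5 dBV; at 2.5:1 that becomes 0.8 dB over, giving -4.2 dBV.
Stage 3: -4.2 dBV is at or below the 2.5 dBV threshold — no compression; output -4.2 dBV.

-4.2 dBV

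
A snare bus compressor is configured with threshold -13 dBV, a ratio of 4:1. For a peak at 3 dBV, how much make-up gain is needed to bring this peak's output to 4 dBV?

The peak compresses to -13 + 16/4 = -9 dBV.
To reach 4 dBV requires 4 − (-9) = 13 dB of make-up.

13 dB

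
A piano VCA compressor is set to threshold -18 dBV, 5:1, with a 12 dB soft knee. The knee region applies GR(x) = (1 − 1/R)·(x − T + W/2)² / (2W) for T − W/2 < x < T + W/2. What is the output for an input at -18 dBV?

x − T + W/2 = -18 − (-18) + 6 = 6.
GR = (1 − 1/5) × 6² / 24 = 0.8 × 36 / 24 = 1.2 dB.
Output = -18 − 1.2 = -19.2 dBV.

-19.2 dBV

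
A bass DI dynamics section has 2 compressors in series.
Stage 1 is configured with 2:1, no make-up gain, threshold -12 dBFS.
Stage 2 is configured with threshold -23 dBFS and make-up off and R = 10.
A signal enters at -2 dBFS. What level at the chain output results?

-21.4 dBFS

Stage 1: 10 dB above -12 dBFS, reduced 2:1 to 5 dB above → -7 dBFS.
Stage 2: 16 dB above -23 dBFS, reduced 10:1 to 1.6 dB above → -21.4 dBFS.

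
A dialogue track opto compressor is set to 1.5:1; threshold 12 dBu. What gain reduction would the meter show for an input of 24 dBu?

4 dB

Overshoot = 24 − 12 = 12 dB.
A 1.5:1 ratio leaves 8 dB of that excess.
Gain reduction = 12 − 8 = 4 dB.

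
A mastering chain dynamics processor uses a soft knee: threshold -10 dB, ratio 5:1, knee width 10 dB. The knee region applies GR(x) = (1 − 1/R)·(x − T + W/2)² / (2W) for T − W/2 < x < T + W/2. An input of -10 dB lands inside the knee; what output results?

x − T + W/2 = -10 − (-10) + 5 = 5.
GR = (1 − 1/5) × 5² / 20 = 0.8 × 25 / 20 = 1 dB.
Output = -10 − 1 = -11 dB.

-11 dB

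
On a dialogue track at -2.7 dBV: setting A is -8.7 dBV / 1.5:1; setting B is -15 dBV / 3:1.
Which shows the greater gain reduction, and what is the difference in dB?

A: GR = 6 − 6/1.5 = 2 dB.
B: GR = 12.3 − 12.3/3 = 8.2 dB.
Difference: 6.2 dB in favour of B.

B, by 6.2 dB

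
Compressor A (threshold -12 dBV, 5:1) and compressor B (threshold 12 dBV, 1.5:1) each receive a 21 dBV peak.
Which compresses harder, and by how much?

A, by 23.4 dB

A: GR = 33 − 33/5 = 26.4 dB.
B: GR = 9 − 9/1.5 = 3 dB.
A reduces 23.4 dB more.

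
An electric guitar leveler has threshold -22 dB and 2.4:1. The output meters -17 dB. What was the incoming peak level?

The compressed level sits -17 − (-22) = 5 dB over threshold.
Undo the ratio: input overshoot = 5 × 2.4 = 12 dB, giving input = -10 dB.

-10 dB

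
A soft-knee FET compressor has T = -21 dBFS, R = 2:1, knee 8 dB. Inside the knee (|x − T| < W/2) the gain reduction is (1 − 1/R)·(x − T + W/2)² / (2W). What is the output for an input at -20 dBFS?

-20.78125 dBFS

x − T + W/2 = -20 − (-21) + 4 = 5.
GR = (1 − 1/2) × 5² / 16 = 0.5 × 25 / 16 = 0.78125 dB.
Output = -20 − 0.78125 = -20.78125 dBFS.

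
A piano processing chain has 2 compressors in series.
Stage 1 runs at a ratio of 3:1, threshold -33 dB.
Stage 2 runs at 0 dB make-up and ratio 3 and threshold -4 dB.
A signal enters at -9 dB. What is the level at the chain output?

-25 dB

Stage 1: overshoot 24 dB → 24/3 = 8 dB → -25 dB.
Stage 2: below threshold (-25 ≤ -4); passes unchanged; output -25 dB.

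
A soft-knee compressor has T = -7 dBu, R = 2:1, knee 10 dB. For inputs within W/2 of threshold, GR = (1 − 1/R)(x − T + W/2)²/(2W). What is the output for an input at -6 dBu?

-6.9 dBu

x − T + W/2 = -6 − (-7) + 5 = 6.
GR = (1 − 1/2) × 6² / 20 = 0.5 × 36 / 20 = 0.9 dB.
Output = -6 − 0.9 = -6.9 dBu.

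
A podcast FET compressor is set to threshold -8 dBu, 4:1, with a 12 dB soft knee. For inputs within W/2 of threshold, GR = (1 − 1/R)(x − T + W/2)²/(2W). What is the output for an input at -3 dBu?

x − T + W/2 = -3 − (-8) + 6 = 11.
GR = (1 − 1/4) × 11² / 24 = 0.75 × 121 / 24 = 3.78125 dB.
Output = -3 − 3.78125 = -6.78125 dBu.

-6.78125 dBu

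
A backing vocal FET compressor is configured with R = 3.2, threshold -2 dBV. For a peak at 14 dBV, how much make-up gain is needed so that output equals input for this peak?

11 dB

Without make-up, output = threshold + overshoot/3.2 = -2 + 5 = 3 dBV.
Gap to target: 11 dB.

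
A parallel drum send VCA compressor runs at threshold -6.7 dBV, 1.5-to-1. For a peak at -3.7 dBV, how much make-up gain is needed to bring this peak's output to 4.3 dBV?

Overshoot 3 dB → 3/1.5 = 2 dB after compression, so the compressed level is -6.7 + 2 = -4.7 dBV.
Make-up = target − compressed = 4.3 − (-4.7) = 9 dB.

9 dB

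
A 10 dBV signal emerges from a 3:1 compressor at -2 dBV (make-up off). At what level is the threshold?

-8 dBV

Let T be the threshold. Output overshoot = (input overshoot)/R, so -2 − T = (10 − T)/3.
3·(-2 − T) = 10 − T → 2·T = -6 − 10 = -16.
T = -16/2 = -8 dBV.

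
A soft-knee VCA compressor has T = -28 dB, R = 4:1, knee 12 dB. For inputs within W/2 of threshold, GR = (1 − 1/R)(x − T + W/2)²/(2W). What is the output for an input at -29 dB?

-29.78125 dB

x − T + W/2 = -29 − (-28) + 6 = 5.
GR = (1 − 1/4) × 5² / 24 = 0.75 × 25 / 24 = 0.78125 dB.
Output = -29 − 0.78125 = -29.78125 dB.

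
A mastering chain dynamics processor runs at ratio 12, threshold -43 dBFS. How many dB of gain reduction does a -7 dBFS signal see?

-7 dBFS exceeds the threshold by 36 dB.
After 12:1 compression the overshoot becomes 36/12 = 3 dB.
So the signal is attenuated by 36 − 3 = 33 dB.

33 dB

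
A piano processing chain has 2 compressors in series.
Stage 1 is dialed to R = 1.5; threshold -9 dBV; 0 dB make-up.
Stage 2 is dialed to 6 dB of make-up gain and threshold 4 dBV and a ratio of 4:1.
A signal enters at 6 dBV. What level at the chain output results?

7 dBV

Stage 1: 15 dB above -9 dBV, reduced 1.5:1 to 10 dB above → 1 dBV.
Stage 2: below threshold (1 ≤ 4); passes unchanged; make-up brings it to 7 dBV.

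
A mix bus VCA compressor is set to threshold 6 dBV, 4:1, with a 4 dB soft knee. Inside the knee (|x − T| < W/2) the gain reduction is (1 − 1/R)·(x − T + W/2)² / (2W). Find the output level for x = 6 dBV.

x − T + W/2 = 6 − 6 + 2 = 2.
GR = (1 − 1/4) × 2² / 8 = 0.75 × 4 / 8 = 0.375 dB.
Output = 6 − 0.375 = 5.625 dBV.

5.625 dBV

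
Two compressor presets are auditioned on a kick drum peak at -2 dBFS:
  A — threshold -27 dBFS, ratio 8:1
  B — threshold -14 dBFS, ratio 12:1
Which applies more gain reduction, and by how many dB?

A: GR = 25 − 25/8 = 21.875 dB.
B: GR = 12 − 12/12 = 11 dB.
A applies 10.875 dB more gain reduction.

A, by 10.875 dB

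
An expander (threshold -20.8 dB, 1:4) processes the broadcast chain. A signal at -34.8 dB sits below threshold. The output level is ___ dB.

Below threshold, a 1:4 expander applies gain = (4−1)×(T − x) of attenuation.
(4−1) × 14 = 42 dB, so output = -34.8 − 42 = -76.8 dB.

-76.8 dB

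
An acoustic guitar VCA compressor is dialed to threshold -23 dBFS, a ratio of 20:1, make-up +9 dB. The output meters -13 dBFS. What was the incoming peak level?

Remove make-up: -13 − 9 = -22 dBFS.
That's 1 dB above the -23 dBFS threshold.
Undo the ratio: input overshoot = 1 × 20 = 20 dB, giving input = -3 dBFS.

-3 dBFS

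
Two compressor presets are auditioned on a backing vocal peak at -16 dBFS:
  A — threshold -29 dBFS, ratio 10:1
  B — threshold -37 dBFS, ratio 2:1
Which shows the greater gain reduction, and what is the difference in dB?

A, by 1.2 dB

A: 13 dB over, compressed to 1.3 dB over, so 11.7 dB of GR.
B: 21 dB over, compressed to 10.5 dB over, so 10.5 dB of GR.
A applies 1.2 dB more gain reduction.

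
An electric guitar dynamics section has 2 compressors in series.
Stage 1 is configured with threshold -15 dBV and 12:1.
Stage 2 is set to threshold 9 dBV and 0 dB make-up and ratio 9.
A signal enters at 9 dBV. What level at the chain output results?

-13 dBV

Stage 1: overshoot 24 dB → 24/12 = 2 dB → -13 dBV.
Stage 2: -13 dBV ≤ 9 dBV, so stage 2 doesn't engage; output -13 dBV.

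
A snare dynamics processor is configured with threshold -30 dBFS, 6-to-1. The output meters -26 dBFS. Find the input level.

That's 4 dB above the -30 dBFS threshold.
Undo the ratio: input overshoot = 4 × 6 = 24 dB, giving input = -6 dBFS.

-6 dBFS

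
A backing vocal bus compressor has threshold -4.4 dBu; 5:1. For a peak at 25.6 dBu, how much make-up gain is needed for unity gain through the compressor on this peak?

Overshoot 30 dB → 30/5 = 6 dB after compression, so the compressed level is -4.4 + 6 = 1.6 dBu.
Make-up = target − compressed = 25.6 − 1.6 = 24 dB.

24 dB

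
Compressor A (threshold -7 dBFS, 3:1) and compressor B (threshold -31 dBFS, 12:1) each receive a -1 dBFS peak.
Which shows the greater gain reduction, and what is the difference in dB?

A: GR = 6 − 6/3 = 4 dB.
B: GR = 30 − 30/12 = 27.5 dB.
B reduces 23.5 dB more.

B, by 23.5 dB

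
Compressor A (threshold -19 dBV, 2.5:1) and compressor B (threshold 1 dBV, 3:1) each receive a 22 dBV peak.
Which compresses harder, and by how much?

A: overshoot 41 dB → output overshoot 16.4 dB → GR 24.6 dB.
B: overshoot 21 dB → output overshoot 7 dB → GR 14 dB.
Difference: 10.6 dB in favour of A.

A, by 10.6 dB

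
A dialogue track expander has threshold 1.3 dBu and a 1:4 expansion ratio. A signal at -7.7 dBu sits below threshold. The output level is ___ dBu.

-34.7 dBu

Below threshold, a 1:4 expander applies gain = (4−1)×(T − x) of attenuation.
(4−1) × 9 = 27 dB, so output = -7.7 − 27 = -34.7 dBu.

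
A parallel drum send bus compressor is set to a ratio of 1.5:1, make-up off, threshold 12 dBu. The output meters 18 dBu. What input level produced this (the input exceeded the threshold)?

21 dBu

Post-compression overshoot = 18 − 12 = 6 dB.
Undo the ratio: input overshoot = 6 × 1.5 = 9 dB, giving input = 21 dBu.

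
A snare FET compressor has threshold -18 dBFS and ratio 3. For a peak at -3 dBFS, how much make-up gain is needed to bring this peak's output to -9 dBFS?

4 dB

Overshoot 15 dB → 15/3 = 5 dB after compression, so the compressed level is -18 + 5 = -13 dBFS.
Make-up = target − compressed = -9 − (-13) = 4 dB.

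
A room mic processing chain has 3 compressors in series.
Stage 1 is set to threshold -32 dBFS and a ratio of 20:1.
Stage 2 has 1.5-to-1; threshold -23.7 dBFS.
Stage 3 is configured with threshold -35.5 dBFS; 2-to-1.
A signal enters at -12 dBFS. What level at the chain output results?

Stage 1: -12 dBFS is 20 dB over -32 dBFS; at 20:1 that becomes 1 dB over, giving -31 dBFS.
Stage 2: -31 dBFS ≤ -23.7 dBFS, so stage 2 doesn't engage; output -31 dBFS.
Stage 3: -31 dBFS is 4.5 dB over -35.5 dBFS; at 2:1 that becomes 2.25 dB over, giving -33.25 dBFS.

-33.25 dBFS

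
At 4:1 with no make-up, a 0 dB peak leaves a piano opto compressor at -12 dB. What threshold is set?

Input is 16 dB above T (since output overshoot × R = input overshoot: (-12 − T)·4 = 0 − T gives T = -16 dB).
Check: -16 + (0 − (-16))/4 = -16 + 4 = -12 dB. ✓

-16 dB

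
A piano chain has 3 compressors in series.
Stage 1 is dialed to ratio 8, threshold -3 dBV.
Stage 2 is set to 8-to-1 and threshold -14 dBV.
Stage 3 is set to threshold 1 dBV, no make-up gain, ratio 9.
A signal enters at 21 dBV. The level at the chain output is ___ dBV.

Stage 1: 24 dB above -3 dBV, reduced 8:1 to 3 dB above → 0 dBV.
Stage 2: overshoot 14 dB → 14/8 = 1.75 dB → -12.25 dBV.
Stage 3: -12.25 dBV ≤ 1 dBV, so stage 3 doesn't engage; output -12.25 dBV.

-12.25 dBV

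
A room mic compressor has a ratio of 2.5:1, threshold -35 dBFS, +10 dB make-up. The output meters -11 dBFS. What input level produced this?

Before make-up, the level was -11 − 10 = -21 dBFS.
Post-compression overshoot = -21 − (-35) = 14 dB.
Before 2.5:1 compression the overshoot was 14 × 2.5 = 35 dB, so input = -35 + 35 = 0 dBFS.

0 dBFS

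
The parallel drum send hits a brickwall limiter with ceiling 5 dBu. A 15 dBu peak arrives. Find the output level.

5 dBu

The limiter clamps the peak to its 5 dBu ceiling.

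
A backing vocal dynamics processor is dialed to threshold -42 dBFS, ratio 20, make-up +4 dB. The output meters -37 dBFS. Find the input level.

Stripping the +4 dB make-up gives -41 dBFS at the gain stage.
Post-compression overshoot = -41 − (-42) = 1 dB.
Undo the ratio: input overshoot = 1 × 20 = 20 dB, giving input = -22 dBFS.

-22 dBFS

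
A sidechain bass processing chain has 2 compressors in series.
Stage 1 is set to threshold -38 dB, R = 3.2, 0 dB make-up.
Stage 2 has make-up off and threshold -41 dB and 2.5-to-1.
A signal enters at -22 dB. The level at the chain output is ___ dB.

Stage 1: 16 dB above -38 dB, reduced 3.2:1 to 5 dB above → -33 dB.
Stage 2: 8 dB above -41 dB, reduced 2.5:1 to 3.2 dB above → -37.8 dB.

-37.8 dB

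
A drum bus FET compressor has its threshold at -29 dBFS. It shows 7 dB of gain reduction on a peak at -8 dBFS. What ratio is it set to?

1.5:1

Input overshoot = -8 − (-29) = 21 dB.
Output overshoot = 21 − 7 = 14 dB.
Ratio = input overshoot / output overshoot = 21 / 14 = 1.5.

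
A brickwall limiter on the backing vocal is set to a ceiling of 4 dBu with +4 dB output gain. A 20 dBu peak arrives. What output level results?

8 dBu

The limiter clamps the peak to its 4 dBu ceiling.
Output gain then adds 4 dB: 4 + 4 = 8 dBu.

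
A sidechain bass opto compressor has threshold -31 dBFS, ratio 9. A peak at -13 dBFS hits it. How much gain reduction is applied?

The signal is 18 dB above threshold.
A 9:1 ratio leaves 2 dB of that excess.
GR = overshoot in − overshoot out = 18 − 2 = 16 dB.

16 dB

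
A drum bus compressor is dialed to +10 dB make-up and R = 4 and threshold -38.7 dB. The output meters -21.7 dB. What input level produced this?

Before make-up, the level was -21.7 − 10 = -31.7 dB.
Post-compression overshoot = -31.7 − (-38.7) = 7 dB.
Before 4:1 compression the overshoot was 7 × 4 = 28 dB, so input = -38.7 + 28 = -10.7 dB.

-10.7 dB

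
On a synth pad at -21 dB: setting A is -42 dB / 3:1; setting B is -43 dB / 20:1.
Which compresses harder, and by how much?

B, by 6.9 dB

A: overshoot 21 dB → output overshoot 7 dB → GR 14 dB.
B: overshoot 22 dB → output overshoot 1.1 dB → GR 20.9 dB.
B reduces 6.9 dB more.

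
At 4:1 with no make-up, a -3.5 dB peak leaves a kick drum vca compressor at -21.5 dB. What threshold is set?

-27.5 dB

Gain reduction = -3.5 − (-21.5) = 18 dB; output overshoot = GR / (R − 1) = 18 / 3 = 6 dB.
Threshold = output − output overshoot = -21.5 − 6 = -27.5 dB.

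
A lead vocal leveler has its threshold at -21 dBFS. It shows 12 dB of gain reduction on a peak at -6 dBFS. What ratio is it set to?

5:1

Input overshoot = -6 − (-21) = 15 dB.
Output overshoot = 15 − 12 = 3 dB.
Ratio = input overshoot / output overshoot = 15 / 3 = 5.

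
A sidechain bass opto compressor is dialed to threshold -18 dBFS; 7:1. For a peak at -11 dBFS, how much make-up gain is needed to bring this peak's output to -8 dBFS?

Without make-up, output = threshold + overshoot/7 = -18 + 1 = -17 dBFS.
Gap to target: 9 dB.

9 dB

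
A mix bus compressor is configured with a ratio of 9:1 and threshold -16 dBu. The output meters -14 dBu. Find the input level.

2 dBu

That's 2 dB above the -16 dBu threshold.
Undo the ratio: input overshoot = 2 × 9 = 18 dB, giving input = 2 dBu.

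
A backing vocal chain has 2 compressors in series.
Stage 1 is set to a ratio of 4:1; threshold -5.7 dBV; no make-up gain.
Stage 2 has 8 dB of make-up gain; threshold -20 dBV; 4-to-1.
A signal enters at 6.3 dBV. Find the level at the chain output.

-7.675 dBV

Stage 1: 12 dB above -5.7 dBV, reduced 4:1 to 3 dB above → -2.7 dBV.
Stage 2: -2.7 dBV is 17.3 dB over -20 dBV; at 4:1 that becomes 4.325 dB over, giving -15.675 dBV; +8 dB make-up → -7.675 dBV.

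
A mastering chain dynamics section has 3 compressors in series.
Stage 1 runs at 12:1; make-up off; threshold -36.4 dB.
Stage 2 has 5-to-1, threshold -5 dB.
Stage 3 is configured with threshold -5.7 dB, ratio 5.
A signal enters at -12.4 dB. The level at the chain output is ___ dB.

Stage 1: overshoot 24 dB → 24/12 = 2 dB → -34.4 dB.
Stage 2: -34.4 dB ≤ -5 dB, so stage 2 doesn't engage; output -34.4 dB.
Stage 3: -34.4 dB is at or below the -5.7 dB threshold — no compression; output -34.4 dB.

-34.4 dB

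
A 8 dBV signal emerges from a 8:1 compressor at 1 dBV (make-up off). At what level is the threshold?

0 dBV

Gain reduction = 8 − 1 = 7 dB; output overshoot = GR / (R − 1) = 7 / 7 = 1 dB.
Threshold = output − output overshoot = 1 − 1 = 0 dBV.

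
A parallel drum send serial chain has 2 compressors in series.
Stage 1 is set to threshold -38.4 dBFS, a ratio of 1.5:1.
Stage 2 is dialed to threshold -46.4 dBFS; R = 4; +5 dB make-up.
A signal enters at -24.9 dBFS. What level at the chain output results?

-37.15 dBFS

Stage 1: -24.9 dBFS is 13.5 dB over -38.4 dBFS; at 1.5:1 that becomes 9 dB over, giving -29.4 dBFS.
Stage 2: 17 dB above -46.4 dBFS, reduced 4:1 to 4.25 dB above → -42.15 dBFS; +5 dB make-up → -37.15 dBFS.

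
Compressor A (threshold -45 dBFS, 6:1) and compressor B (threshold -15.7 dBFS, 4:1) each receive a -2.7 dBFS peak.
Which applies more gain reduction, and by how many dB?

A: 42.3 dB over, compressed to 7.05 dB over, so 35.25 dB of GR.
B: 13 dB over, compressed to 3.25 dB over, so 9.75 dB of GR.
Difference: 25.5 dB in favour of A.

A, by 25.5 dB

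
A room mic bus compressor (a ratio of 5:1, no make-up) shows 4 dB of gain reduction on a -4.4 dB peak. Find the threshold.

Let T be the threshold. Output overshoot = (input overshoot)/R, so -8.4 − T = (-4.4 − T)/5.
5·(-8.4 − T) = -4.4 − T → 4·T = -42 − (-4.4) = -37.6.
T = -37.6/4 = -9.4 dB.

-9.4 dB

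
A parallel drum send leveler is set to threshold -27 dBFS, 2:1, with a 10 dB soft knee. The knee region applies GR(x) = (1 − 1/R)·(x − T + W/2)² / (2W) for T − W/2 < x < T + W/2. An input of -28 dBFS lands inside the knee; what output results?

x − T + W/2 = -28 − (-27) + 5 = 4.
GR = (1 − 1/2) × 4² / 20 = 0.5 × 16 / 20 = 0.4 dB.
Output = -28 − 0.4 = -28.4 dBFS.

-28.4 dBFS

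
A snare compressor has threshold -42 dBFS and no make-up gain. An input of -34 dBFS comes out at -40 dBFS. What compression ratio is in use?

4:1

Input overshoot = -34 − (-42) = 8 dB; output overshoot = -40 − (-42) = 2 dB.
Ratio = 8 / 2 = 4.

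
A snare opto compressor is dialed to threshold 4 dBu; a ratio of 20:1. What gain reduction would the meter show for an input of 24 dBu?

24 dBu exceeds the threshold by 20 dB.
A 20:1 ratio leaves 1 dB of that excess.
So the signal is attenuated by 20 − 1 = 19 dB.

19 dB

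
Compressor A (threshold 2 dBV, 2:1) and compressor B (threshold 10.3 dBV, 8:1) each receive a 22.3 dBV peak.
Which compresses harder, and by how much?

A: overshoot 20.3 dB → output overshoot 10.15 dB → GR 10.15 dB.
B: overshoot 12 dB → output overshoot 1.5 dB → GR 10.5 dB.
B applies 0.35 dB more gain reduction.

B, by 0.35 dB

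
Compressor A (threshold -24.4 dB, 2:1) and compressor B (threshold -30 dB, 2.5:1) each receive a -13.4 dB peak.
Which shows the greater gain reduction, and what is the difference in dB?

B, by 4.46 dB

A: overshoot 11 dB → output overshoot 5.5 dB → GR 5.5 dB.
B: overshoot 16.6 dB → output overshoot 6.64 dB → GR 9.96 dB.
Difference: 4.46 dB in favour of B.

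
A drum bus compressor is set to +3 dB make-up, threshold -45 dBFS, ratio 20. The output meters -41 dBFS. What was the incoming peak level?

Stripping the +3 dB make-up gives -44 dBFS at the gain stage.
Post-compression overshoot = -44 − (-45) = 1 dB.
Before 20:1 compression the overshoot was 1 × 20 = 20 dB, so input = -45 + 20 = -25 dBFS.

-25 dBFS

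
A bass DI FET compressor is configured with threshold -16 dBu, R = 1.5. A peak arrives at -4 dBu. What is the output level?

-8 dBu

Overshoot: -4 − (-16) = 12 dB.
The 12 dB excess becomes 8 dB after 1.5:1 reduction.
That puts the output at -8 dBu.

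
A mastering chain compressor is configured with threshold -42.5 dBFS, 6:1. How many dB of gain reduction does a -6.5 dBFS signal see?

-6.5 dBFS exceeds the threshold by 36 dB.
A 6:1 ratio leaves 6 dB of that excess.
GR = overshoot in − overshoot out = 36 − 6 = 30 dB.

30 dB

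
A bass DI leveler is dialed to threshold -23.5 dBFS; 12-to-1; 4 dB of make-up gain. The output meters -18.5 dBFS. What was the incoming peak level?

-11.5 dBFS

Stripping the +4 dB make-up gives -22.5 dBFS at the gain stage.
That's 1 dB above the -23.5 dBFS threshold.
Before 12:1 compression the overshoot was 1 × 12 = 12 dB, so input = -23.5 + 12 = -11.5 dBFS.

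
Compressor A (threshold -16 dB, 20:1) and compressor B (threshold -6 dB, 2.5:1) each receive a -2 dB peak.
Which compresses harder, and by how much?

A: overshoot 14 dB → output overshoot 0.7 dB → GR 13.3 dB.
B: overshoot 4 dB → output overshoot 1.6 dB → GR 2.4 dB.
A applies 10.9 dB more gain reduction.

A, by 10.9 dB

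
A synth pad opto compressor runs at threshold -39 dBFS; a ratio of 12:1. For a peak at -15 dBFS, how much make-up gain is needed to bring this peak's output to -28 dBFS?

9 dB

Without make-up, output = threshold + overshoot/12 = -39 + 2 = -37 dBFS.
Gap to target: 9 dB.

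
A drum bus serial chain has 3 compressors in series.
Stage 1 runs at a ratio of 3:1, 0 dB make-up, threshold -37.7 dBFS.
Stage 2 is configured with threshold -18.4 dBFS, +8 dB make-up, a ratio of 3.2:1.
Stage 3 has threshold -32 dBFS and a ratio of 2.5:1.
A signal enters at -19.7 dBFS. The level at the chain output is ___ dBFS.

-28.68 dBFS

Stage 1: 18 dB above -37.7 dBFS, reduced 3:1 to 6 dB above → -31.7 dBFS.
Stage 2: -31.7 dBFS is at or below the -18.4 dBFS threshold — no compression; make-up brings it to -23.7 dBFS.
Stage 3: overshoot 8.3 dB → 8.3/2.5 = 3.32 dB → -28.68 dBFS.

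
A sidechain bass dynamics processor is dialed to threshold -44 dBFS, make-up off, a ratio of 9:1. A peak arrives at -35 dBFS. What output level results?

-43 dBFS

Overshoot: -35 − (-44) = 9 dB.
The 9 dB excess becomes 1 dB after 9:1 reduction.
That puts the output at -43 dBFS.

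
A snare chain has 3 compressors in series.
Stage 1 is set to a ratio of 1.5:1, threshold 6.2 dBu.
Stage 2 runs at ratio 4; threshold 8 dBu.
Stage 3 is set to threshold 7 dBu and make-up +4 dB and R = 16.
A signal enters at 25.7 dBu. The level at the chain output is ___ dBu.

11.2375 dBu

Stage 1: overshoot 19.5 dB → 19.5/1.5 = 13 dB → 19.2 dBu.
Stage 2: 19.2 dBu is 11.2 dB over 8 dBu; at 4:1 that becomes 2.8 dB over, giving 10.8 dBu.
Stage 3: 3.8 dB above 7 dBu, reduced 16:1 to 0.2375 dB above → 7.2375 dBu; +4 dB make-up → 11.2375 dBu.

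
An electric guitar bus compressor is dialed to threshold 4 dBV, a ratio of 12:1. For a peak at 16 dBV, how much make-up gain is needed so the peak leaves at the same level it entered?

11 dB

Overshoot 12 dB → 12/12 = 1 dB after compression, so the compressed level is 4 + 1 = 5 dBV.
Make-up = target − compressed = 16 − 5 = 11 dB.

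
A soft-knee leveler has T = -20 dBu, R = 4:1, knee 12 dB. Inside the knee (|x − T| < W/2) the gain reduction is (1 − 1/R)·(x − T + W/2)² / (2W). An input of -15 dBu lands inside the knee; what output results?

x − T + W/2 = -15 − (-20) + 6 = 11.
GR = (1 − 1/4) × 11² / 24 = 0.75 × 121 / 24 = 3.78125 dB.
Output = -15 − 3.78125 = -18.78125 dBu.

-18.78125 dBu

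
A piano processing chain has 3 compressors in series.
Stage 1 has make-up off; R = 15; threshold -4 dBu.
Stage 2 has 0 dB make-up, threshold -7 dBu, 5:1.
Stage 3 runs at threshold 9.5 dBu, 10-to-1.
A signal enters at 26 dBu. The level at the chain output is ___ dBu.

-6 dBu

Stage 1: overshoot 30 dB → 30/15 = 2 dB → -2 dBu.
Stage 2: -2 dBu is 5 dB over -7 dBu; at 5:1 that becomes 1 dB over, giving -6 dBu.
Stage 3: below threshold (-6 ≤ 9.5); passes unchanged; output -6 dBu.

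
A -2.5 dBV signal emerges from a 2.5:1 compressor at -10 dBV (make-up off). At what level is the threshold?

Input is 12.5 dB above T (since output overshoot × R = input overshoot: (-10 − T)·2.5 = -2.5 − T gives T = -15 dBV).
Check: -15 + (-2.5 − (-15))/2.5 = -15 + 5 = -10 dBV. ✓

-15 dBV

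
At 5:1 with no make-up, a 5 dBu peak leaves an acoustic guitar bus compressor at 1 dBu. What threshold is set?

0 dBu

Input is 5 dB above T (since output overshoot × R = input overshoot: (1 − T)·5 = 5 − T gives T = 0 dBu).
Check: 0 + (5 − 0)/5 = 0 + 1 = 1 dBu. ✓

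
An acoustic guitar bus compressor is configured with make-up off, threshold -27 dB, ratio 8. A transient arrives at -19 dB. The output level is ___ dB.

-26 dB

Overshoot: -19 − (-27) = 8 dB.
The 8 dB excess becomes 1 dB after 8:1 reduction.
So the level is -27 + 1 = -26 dB.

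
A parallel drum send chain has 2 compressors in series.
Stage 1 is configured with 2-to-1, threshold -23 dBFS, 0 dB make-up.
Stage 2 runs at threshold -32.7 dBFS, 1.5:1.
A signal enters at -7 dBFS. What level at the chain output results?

-20.9 dBFS

Stage 1: 16 dB above -23 dBFS, reduced 2:1 to 8 dB above → -15 dBFS.
Stage 2: 17.7 dB above -32.7 dBFS, reduced 1.5:1 to 11.8 dB above → -20.9 dBFS.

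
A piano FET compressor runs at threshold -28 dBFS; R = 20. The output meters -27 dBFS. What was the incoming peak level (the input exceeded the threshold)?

-8 dBFS

Post-compression overshoot = -27 − (-28) = 1 dB.
Before 20:1 compression the overshoot was 1 × 20 = 20 dB, so input = -28 + 20 = -8 dBFS.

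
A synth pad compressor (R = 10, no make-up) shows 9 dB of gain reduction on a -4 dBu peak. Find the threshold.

-14 dBu

Let T be the threshold. Output overshoot = (input overshoot)/R, so -13 − T = (-4 − T)/10.
10·(-13 − T) = -4 − T → 9·T = -130 − (-4) = -126.
T = -126/9 = -14 dBu.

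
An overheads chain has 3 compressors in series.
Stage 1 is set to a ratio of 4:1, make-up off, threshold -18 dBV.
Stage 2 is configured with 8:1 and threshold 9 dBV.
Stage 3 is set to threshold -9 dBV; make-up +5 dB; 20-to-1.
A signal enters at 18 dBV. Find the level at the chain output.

-4 dBV

Stage 1: 18 dBV is 36 dB over -18 dBV; at 4:1 that becomes 9 dB over, giving -9 dBV.
Stage 2: -9 dBV is at or below the 9 dBV threshold — no compression; output -9 dBV.
Stage 3: -9 dBV is at or below the -9 dBV threshold — no compression; make-up brings it to -4 dBV.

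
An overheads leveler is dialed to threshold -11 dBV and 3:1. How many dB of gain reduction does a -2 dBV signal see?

The signal is 9 dB above threshold.
A 3:1 ratio leaves 3 dB of that excess.
Gain reduction = 9 − 3 = 6 dB.

6 dB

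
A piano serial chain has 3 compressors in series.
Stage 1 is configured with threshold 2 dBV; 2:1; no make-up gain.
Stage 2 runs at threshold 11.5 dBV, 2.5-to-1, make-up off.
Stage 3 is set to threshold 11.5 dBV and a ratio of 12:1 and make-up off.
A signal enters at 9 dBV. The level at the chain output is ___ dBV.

5.5 dBV

Stage 1: 9 dBV is 7 dB over 2 dBV; at 2:1 that becomes 3.5 dB over, giving 5.5 dBV.
Stage 2: 5.5 dBV ≤ 11.5 dBV, so stage 2 doesn't engage; output 5.5 dBV.
Stage 3: below threshold (5.5 ≤ 11.5); passes unchanged; output 5.5 dBV.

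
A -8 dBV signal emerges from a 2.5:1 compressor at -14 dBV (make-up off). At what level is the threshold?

Gain reduction = -8 − (-14) = 6 dB; output overshoot = GR / (R − 1) = 6 / 1.5 = 4 dB.
Threshold = output − output overshoot = -14 − 4 = -18 dBV.

-18 dBV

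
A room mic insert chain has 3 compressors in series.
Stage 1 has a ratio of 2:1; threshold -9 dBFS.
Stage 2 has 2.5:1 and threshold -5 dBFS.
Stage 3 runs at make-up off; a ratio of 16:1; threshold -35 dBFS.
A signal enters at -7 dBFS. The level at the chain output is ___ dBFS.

Stage 1: overshoot 2 dB → 2/2 = 1 dB → -8 dBFS.
Stage 2: -8 dBFS is at or below the -5 dBFS threshold — no compression; output -8 dBFS.
Stage 3: overshoot 27 dB → 27/16 = 1.6875 dB → -33.3125 dBFS.

-33.3125 dBFS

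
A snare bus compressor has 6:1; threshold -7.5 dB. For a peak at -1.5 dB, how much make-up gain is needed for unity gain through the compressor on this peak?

5 dB

Without make-up, output = threshold + overshoot/6 = -7.5 + 1 = -6.5 dB.
Gap to target: 5 dB.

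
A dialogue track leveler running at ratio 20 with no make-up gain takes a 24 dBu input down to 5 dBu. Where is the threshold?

Gain reduction = 24 − 5 = 19 dB; output overshoot = GR / (R − 1) = 19 / 19 = 1 dB.
Threshold = output − output overshoot = 5 − 1 = 4 dBu.

4 dBu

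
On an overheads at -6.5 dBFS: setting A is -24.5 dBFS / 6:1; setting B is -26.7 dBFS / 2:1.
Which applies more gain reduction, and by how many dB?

A: overshoot 18 dB → output overshoot 3 dB → GR 15 dB.
B: overshoot 20.2 dB → output overshoot 10.1 dB → GR 10.1 dB.
A reduces 4.9 dB more.

A, by 4.9 dB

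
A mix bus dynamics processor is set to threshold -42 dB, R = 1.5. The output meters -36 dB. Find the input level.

That's 6 dB above the -42 dB threshold.
Before 1.5:1 compression the overshoot was 6 × 1.5 = 9 dB, so input = -42 + 9 = -33 dB.

-33 dB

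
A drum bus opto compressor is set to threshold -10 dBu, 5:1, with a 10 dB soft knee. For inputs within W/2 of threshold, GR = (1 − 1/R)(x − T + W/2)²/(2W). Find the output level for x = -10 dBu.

-11 dBu

x − T + W/2 = -10 − (-10) + 5 = 5.
GR = (1 − 1/5) × 5² / 20 = 0.8 × 25 / 20 = 1 dB.
Output = -10 − 1 = -11 dBu.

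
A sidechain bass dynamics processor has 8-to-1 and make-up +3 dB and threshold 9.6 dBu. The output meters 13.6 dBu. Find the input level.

Before make-up, the level was 13.6 − 3 = 10.6 dBu.
The compressed level sits 10.6 − 9.6 = 1 dB over threshold.
Input overshoot = R × output overshoot = 8 dB → input = 9.6 + 8 = 17.6 dBu.

17.6 dBu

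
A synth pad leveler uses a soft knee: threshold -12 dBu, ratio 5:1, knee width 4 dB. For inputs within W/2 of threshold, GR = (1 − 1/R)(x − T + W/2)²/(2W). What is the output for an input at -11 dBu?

-11.9 dBu

x − T + W/2 = -11 − (-12) + 2 = 3.
GR = (1 − 1/5) × 3² / 8 = 0.8 × 9 / 8 = 0.9 dB.
Output = -11 − 0.9 = -11.9 dBu.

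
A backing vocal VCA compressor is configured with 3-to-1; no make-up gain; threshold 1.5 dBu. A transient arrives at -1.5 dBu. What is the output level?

-1.5 dBu

-1.5 dBu is 3 dB below the 1.5 dBu threshold, so no gain reduction is applied.
Output = input = -1.5 dBu.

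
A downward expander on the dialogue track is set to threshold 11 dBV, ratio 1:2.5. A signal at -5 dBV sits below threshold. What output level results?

Below threshold, a 1:2.5 expander applies gain = (2.5−1)×(T − x) of attenuation.
(2.5−1) × 16 = 24 dB, so output = -5 − 24 = -29 dBV.

-29 dBV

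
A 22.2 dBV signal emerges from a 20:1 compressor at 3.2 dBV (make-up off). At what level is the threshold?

Input is 20 dB above T (since output overshoot × R = input overshoot: (3.2 − T)·20 = 22.2 − T gives T = 2.2 dBV).
Check: 2.2 + (22.2 − 2.2)/20 = 2.2 + 1 = 3.2 dBV. ✓

2.2 dBV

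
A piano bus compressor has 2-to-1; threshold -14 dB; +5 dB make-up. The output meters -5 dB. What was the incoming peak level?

-6 dB

Remove make-up: -5 − 5 = -10 dB.
Post-compression overshoot = -10 − (-14) = 4 dB.
Undo the ratio: input overshoot = 4 × 2 = 8 dB, giving input = -6 dB.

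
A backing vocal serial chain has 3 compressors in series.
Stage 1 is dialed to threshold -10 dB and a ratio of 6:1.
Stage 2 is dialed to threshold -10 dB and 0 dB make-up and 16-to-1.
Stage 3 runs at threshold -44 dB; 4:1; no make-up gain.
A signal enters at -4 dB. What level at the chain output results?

Stage 1: overshoot 6 dB → 6/6 = 1 dB → -9 dB.
Stage 2: -9 dB is 1 dB over -10 dB; at 16:1 that becomes 0.0625 dB over, giving -9.9375 dB.
Stage 3: -9.9375 dB is 34.0625 dB over -44 dB; at 4:1 that becomes 8.515625 dB over, giving -35.484375 dB.

-35.484375 dB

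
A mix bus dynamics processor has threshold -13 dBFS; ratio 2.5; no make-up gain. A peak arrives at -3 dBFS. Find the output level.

Overshoot: -3 − (-13) = 10 dB.
At 2.5:1 the overshoot is divided by 2.5, leaving 4 dB above threshold.
So the level is -13 + 4 = -9 dBFS.

-9 dBFS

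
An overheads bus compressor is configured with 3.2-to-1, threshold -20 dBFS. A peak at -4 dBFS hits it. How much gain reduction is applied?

Overshoot = -4 − (-20) = 16 dB.
A 3.2:1 ratio leaves 5 dB of that excess.
Gain reduction = 16 − 5 = 11 dB.

11 dB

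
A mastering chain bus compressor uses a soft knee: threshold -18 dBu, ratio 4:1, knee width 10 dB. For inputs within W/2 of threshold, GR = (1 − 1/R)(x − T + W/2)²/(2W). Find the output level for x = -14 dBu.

x − T + W/2 = -14 − (-18) + 5 = 9.
GR = (1 − 1/4) × 9² / 20 = 0.75 × 81 / 20 = 3.0375 dB.
Output = -14 − 3.0375 = -17.0375 dBu.

-17.0375 dBu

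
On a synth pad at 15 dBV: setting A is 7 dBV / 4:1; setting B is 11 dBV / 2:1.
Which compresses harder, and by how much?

A: 8 dB over, compressed to 2 dB over, so 6 dB of GR.
B: 4 dB over, compressed to 2 dB over, so 2 dB of GR.
A reduces 4 dB more.

A, by 4 dB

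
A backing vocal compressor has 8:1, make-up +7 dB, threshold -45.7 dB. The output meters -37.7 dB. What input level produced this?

-37.7 dB

Stripping the +7 dB make-up gives -44.7 dB at the gain stage.
Post-compression overshoot = -44.7 − (-45.7) = 1 dB.
Before 8:1 compression the overshoot was 1 × 8 = 8 dB, so input = -45.7 + 8 = -37.7 dB.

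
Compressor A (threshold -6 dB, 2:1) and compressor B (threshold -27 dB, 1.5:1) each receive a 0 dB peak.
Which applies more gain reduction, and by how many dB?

A: 6 dB over, compressed to 3 dB over, so 3 dB of GR.
B: 27 dB over, compressed to 18 dB over, so 9 dB of GR.
B applies 6 dB more gain reduction.

B, by 6 dB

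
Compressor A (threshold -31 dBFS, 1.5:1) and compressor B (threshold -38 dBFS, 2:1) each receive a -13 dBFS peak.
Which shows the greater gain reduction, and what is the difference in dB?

B, by 6.5 dB

A: 18 dB over, compressed to 12 dB over, so 6 dB of GR.
B: 25 dB over, compressed to 12.5 dB over, so 12.5 dB of GR.
B reduces 6.5 dB more.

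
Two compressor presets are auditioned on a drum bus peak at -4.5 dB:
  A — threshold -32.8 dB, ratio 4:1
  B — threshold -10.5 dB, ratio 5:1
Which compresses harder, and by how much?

A: overshoot 28.3 dB → output overshoot 7.075 dB → GR 21.225 dB.
B: overshoot 6 dB → output overshoot 1.2 dB → GR 4.8 dB.
A applies 16.425 dB more gain reduction.

A, by 16.425 dB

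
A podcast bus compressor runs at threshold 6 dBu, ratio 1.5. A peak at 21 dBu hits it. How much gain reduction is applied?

5 dB

21 dBu exceeds the threshold by 15 dB.
At 1.5:1, output sits 15/1.5 = 10 dB above threshold.
So the signal is attenuated by 15 − 10 = 5 dB.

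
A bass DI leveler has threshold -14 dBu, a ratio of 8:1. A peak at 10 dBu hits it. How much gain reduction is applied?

21 dB

Overshoot = 10 − (-14) = 24 dB.
A 8:1 ratio leaves 3 dB of that excess.
GR = overshoot in − overshoot out = 24 − 3 = 21 dB.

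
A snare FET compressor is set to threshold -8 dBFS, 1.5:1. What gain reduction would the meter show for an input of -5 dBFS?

The signal is 3 dB above threshold.
A 1.5:1 ratio leaves 2 dB of that excess.
Gain reduction = 3 − 2 = 1 dB.

1 dB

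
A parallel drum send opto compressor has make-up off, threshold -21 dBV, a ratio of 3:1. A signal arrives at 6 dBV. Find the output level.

-12 dBV

6 dBV sits 27 dB over threshold.
The 27 dB excess becomes 9 dB after 3:1 reduction.
That puts the output at -12 dBV.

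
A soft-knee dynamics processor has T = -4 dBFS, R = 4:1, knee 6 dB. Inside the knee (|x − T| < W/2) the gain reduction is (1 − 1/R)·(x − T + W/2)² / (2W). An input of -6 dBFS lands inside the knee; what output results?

x − T + W/2 = -6 − (-4) + 3 = 1.
GR = (1 − 1/4) × 1² / 12 = 0.75 × 1 / 12 = 0.0625 dB.
Output = -6 − 0.0625 = -6.0625 dBFS.

-6.0625 dBFS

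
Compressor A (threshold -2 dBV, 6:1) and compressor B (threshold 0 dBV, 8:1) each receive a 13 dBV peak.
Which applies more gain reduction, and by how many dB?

A: 15 dB over, compressed to 2.5 dB over, so 12.5 dB of GR.
B: 13 dB over, compressed to 1.625 dB over, so 11.375 dB of GR.
A applies 1.125 dB more gain reduction.

A, by 1.125 dB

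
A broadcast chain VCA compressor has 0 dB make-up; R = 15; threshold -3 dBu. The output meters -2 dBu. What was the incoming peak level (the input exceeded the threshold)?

The compressed level sits -2 − (-3) = 1 dB over threshold.
Undo the ratio: input overshoot = 1 × 15 = 15 dB, giving input = 12 dBu.

12 dBu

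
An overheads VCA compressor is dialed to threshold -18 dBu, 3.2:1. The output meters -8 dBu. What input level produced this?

The compressed level sits -8 − (-18) = 10 dB over threshold.
Before 3.2:1 compression the overshoot was 10 × 3.2 = 32 dB, so input = -18 + 32 = 14 dBu.

14 dBu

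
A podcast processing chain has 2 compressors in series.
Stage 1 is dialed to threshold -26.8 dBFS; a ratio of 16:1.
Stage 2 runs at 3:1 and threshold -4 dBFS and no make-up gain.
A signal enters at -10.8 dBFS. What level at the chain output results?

Stage 1: 16 dB above -26.8 dBFS, reduced 16:1 to 1 dB above → -25.8 dBFS.
Stage 2: -25.8 dBFS is at or below the -4 dBFS threshold — no compression; output -25.8 dBFS.

-25.8 dBFS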